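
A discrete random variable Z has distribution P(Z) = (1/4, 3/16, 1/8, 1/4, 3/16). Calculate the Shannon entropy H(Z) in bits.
2.2806 bits

Shannon entropy is H(X) = -Σ p(x) log p(x).

For P = (1/4, 3/16, 1/8, 1/4, 3/16):
H = -1/4 × log_2(1/4) -3/16 × log_2(3/16) -1/8 × log_2(1/8) -1/4 × log_2(1/4) -3/16 × log_2(3/16)
H = 2.2806 bits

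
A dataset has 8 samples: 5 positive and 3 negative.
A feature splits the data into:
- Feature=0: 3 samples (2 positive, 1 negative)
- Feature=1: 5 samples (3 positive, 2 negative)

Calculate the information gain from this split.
0.0032 bits

Information Gain = H(Y) - H(Y|Feature)

Before split:
P(positive) = 5/8 = 0.6250
H(Y) = 0.9544 bits

After split:
Feature=0: H = 0.9183 bits (weight = 3/8)
Feature=1: H = 0.9710 bits (weight = 5/8)
H(Y|Feature) = (3/8)×0.9183 + (5/8)×0.9710 = 0.9512 bits

Information Gain = 0.9544 - 0.9512 = 0.0032 bits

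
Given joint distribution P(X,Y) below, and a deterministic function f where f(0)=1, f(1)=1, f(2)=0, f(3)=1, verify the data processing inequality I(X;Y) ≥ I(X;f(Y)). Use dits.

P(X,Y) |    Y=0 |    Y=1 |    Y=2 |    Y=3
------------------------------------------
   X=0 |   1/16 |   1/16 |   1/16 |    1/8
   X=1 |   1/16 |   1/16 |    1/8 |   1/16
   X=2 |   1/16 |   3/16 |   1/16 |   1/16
I(X;Y) = 0.0313, I(X;f(Y)) = 0.0116, inequality holds: 0.0313 ≥ 0.0116

Data Processing Inequality: For any Markov chain X → Y → Z, we have I(X;Y) ≥ I(X;Z).

Here Z = f(Y) is a deterministic function of Y, forming X → Y → Z.

Original I(X;Y) = 0.0313 dits

After applying f:
P(X,Z) where Z=f(Y):
- P(X,Z=0) = P(X,Y=2)
- P(X,Z=1) = P(X,Y=0) + P(X,Y=1) + P(X,Y=3)

I(X;Z) = I(X;f(Y)) = 0.0116 dits

Verification: 0.0313 ≥ 0.0116 ✓

Information cannot be created by processing; the function f can only lose information about X.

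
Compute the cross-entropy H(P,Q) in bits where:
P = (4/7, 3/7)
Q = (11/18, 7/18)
0.9900 bits

Cross-entropy: H(P,Q) = -Σ p(x) log q(x)

Alternatively: H(P,Q) = H(P) + D_KL(P||Q)
H(P) = 0.9852 bits
D_KL(P||Q) = 0.0047 bits

H(P,Q) = 0.9852 + 0.0047 = 0.9900 bits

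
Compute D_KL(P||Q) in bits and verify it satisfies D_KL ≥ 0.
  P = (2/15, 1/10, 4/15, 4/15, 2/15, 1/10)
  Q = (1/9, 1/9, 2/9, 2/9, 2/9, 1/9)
0.0467 bits

KL divergence satisfies the Gibbs inequality: D_KL(P||Q) ≥ 0 for all distributions P, Q.

D_KL(P||Q) = Σ p(x) log(p(x)/q(x))
Term by term:
  x=0: 2/15 × log_2[(2/15)/(1/9)] = 0.0351
  x=1: 1/10 × log_2[(1/10)/(1/9)] = -0.0152
  x=2: 4/15 × log_2[(4/15)/(2/9)] = 0.0701
  x=3: 4/15 × log_2[(4/15)/(2/9)] = 0.0701
  x=4: 2/15 × log_2[(2/15)/(2/9)] = -0.0983
  x=5: 1/10 × log_2[(1/10)/(1/9)] = -0.0152
D_KL(P||Q) = 0.0467 bits

D_KL(P||Q) = 0.0467 ≥ 0 ✓

This non-negativity is a fundamental property: relative entropy cannot be negative because it measures how different Q is from P.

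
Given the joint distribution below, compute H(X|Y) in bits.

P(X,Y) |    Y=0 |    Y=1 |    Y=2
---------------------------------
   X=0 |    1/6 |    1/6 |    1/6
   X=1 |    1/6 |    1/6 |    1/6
1.0000 bits

Using the chain rule: H(X|Y) = H(X,Y) - H(Y)

First, compute H(X,Y) = 2.5850 bits

Marginal P(Y) = (1/3, 1/3, 1/3)
H(Y) = 1.5850 bits

H(X|Y) = H(X,Y) - H(Y) = 2.5850 - 1.5850 = 1.0000 bits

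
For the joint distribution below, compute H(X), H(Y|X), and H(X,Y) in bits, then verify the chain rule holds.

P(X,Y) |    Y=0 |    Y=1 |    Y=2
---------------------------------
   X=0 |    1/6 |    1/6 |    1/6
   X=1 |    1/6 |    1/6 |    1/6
H(X,Y) = 2.5850, H(X) = 1.0000, H(Y|X) = 1.5850 (all in bits)

Chain rule: H(X,Y) = H(X) + H(Y|X)

Left side — joint entropy directly:
H(X,Y) = -Σ p(x,y) log p(x,y) = 2.5850 bits

Right side — compute H(Y|X) from the conditional distributions:
P(X) = (1/2, 1/2), so H(X) = 1.0000 bits
H(Y|X) = Σ_x P(X=x) · H(Y|X=x):
  P(Y|X=0) = (1/3, 1/3, 1/3), H(Y|X=0) = 1.5850, weight P(X=0) = 1/2
  P(Y|X=1) = (1/3, 1/3, 1/3), H(Y|X=1) = 1.5850, weight P(X=1) = 1/2
H(Y|X) = 1.5850 bits

H(X) + H(Y|X) = 1.0000 + 1.5850 = 2.5850 bits

Both sides equal 2.5850 bits. ✓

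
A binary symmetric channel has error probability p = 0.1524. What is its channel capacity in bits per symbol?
0.3842 bits

For a binary symmetric channel (BSC) with error probability p:
Capacity C = 1 - H(p) bits per symbol

where H(p) = -p log₂(p) - (1-p) log₂(1-p) is the binary entropy function.

H(0.1524) = 0.6158 bits
C = 1 - 0.6158 = 0.3842 bits per symbol

This means we can reliably transmit up to 0.3842 bits of information per channel use.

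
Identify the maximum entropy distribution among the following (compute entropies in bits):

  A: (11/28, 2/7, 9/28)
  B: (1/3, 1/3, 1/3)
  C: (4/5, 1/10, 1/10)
B

For a discrete distribution over n outcomes, entropy is maximized by the uniform distribution.

Computing entropies:
H(A) = 1.5722 bits
H(B) = 1.5850 bits
H(C) = 0.9219 bits

The uniform distribution (where all probabilities equal 1/3) achieves the maximum entropy of log_2(3) = 1.5850 bits.

Distribution B has the highest entropy.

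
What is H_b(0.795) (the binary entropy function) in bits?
0.7318 bits

The binary entropy function is:
H(p) = -p log(p) - (1-p) log(1-p)

H(0.795) = -0.795 × log_2(0.795) - 0.205 × log_2(0.205)
H(0.795) = 0.7318 bits

Note: Binary entropy is maximized at p=0.5 (H=1 bit) and minimized at p=0 or p=1 (H=0).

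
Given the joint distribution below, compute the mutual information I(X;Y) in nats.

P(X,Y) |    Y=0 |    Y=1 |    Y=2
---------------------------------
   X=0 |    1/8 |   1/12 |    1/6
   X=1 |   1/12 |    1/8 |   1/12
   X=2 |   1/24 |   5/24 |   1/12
0.0649 nats

Mutual information: I(X;Y) = H(X) + H(Y) - H(X,Y)

Marginals:
P(X) = (3/8, 7/24, 1/3), H(X) = 1.0934 nats
P(Y) = (1/4, 5/12, 1/3), H(Y) = 1.0776 nats

Joint entropy: H(X,Y) = 2.1060 nats

I(X;Y) = 1.0934 + 1.0776 - 2.1060 = 0.0649 nats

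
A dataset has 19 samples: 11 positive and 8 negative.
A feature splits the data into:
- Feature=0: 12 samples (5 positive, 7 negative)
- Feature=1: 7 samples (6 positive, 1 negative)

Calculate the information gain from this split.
0.1451 bits

Information Gain = H(Y) - H(Y|Feature)

Before split:
P(positive) = 11/19 = 0.5789
H(Y) = 0.9819 bits

After split:
Feature=0: H = 0.9799 bits (weight = 12/19)
Feature=1: H = 0.5917 bits (weight = 7/19)
H(Y|Feature) = (12/19)×0.9799 + (7/19)×0.5917 = 0.8368 bits

Information Gain = 0.9819 - 0.8368 = 0.1451 bits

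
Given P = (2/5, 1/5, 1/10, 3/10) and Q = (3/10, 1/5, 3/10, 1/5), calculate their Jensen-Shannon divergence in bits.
0.0502 bits

Jensen-Shannon divergence is:
JSD(P||Q) = 0.5 × D_KL(P||M) + 0.5 × D_KL(Q||M)
where M = 0.5 × (P + Q) is the mixture distribution.

M = 0.5 × (2/5, 1/5, 1/10, 3/10) + 0.5 × (3/10, 1/5, 3/10, 1/5) = (7/20, 1/5, 1/5, 1/4)

D_KL(P||M) = 0.0560 bits
D_KL(Q||M) = 0.0444 bits

JSD(P||Q) = 0.5 × 0.0560 + 0.5 × 0.0444 = 0.0502 bits

Unlike KL divergence, JSD is symmetric and bounded: 0 ≤ JSD ≤ log(2).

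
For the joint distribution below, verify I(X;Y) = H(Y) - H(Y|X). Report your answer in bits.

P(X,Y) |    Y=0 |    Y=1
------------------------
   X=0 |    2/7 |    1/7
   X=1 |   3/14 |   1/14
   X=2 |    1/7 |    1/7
I(X;Y) = 0.0292 bits

Mutual information has multiple equivalent forms:
- I(X;Y) = H(X) - H(X|Y)
- I(X;Y) = H(Y) - H(Y|X)
- I(X;Y) = H(X) + H(Y) - H(X,Y)

Computing all quantities:
H(X) = 1.5567, H(Y) = 0.9403, H(X,Y) = 2.4677
H(X|Y) = 1.5274, H(Y|X) = 0.9111

Verification:
H(X) - H(X|Y) = 1.5567 - 1.5274 = 0.0292
H(Y) - H(Y|X) = 0.9403 - 0.9111 = 0.0292
H(X) + H(Y) - H(X,Y) = 1.5567 + 0.9403 - 2.4677 = 0.0292

All forms give I(X;Y) = 0.0292 bits. ✓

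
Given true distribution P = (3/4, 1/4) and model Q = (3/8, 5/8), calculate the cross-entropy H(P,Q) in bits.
1.2308 bits

Cross-entropy: H(P,Q) = -Σ p(x) log q(x)

Alternatively: H(P,Q) = H(P) + D_KL(P||Q)
H(P) = 0.8113 bits
D_KL(P||Q) = 0.4195 bits

H(P,Q) = 0.8113 + 0.4195 = 1.2308 bits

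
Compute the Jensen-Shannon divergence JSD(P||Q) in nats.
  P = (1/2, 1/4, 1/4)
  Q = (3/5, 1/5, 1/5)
0.0051 nats

Jensen-Shannon divergence is:
JSD(P||Q) = 0.5 × D_KL(P||M) + 0.5 × D_KL(Q||M)
where M = 0.5 × (P + Q) is the mixture distribution.

M = 0.5 × (1/2, 1/4, 1/4) + 0.5 × (3/5, 1/5, 1/5) = (11/20, 9/40, 9/40)

D_KL(P||M) = 0.0050 nats
D_KL(Q||M) = 0.0051 nats

JSD(P||Q) = 0.5 × 0.0050 + 0.5 × 0.0051 = 0.0051 nats

Unlike KL divergence, JSD is symmetric and bounded: 0 ≤ JSD ≤ log(2).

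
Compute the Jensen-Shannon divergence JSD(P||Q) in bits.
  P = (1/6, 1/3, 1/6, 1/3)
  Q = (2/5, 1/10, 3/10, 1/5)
0.1096 bits

Jensen-Shannon divergence is:
JSD(P||Q) = 0.5 × D_KL(P||M) + 0.5 × D_KL(Q||M)
where M = 0.5 × (P + Q) is the mixture distribution.

M = 0.5 × (1/6, 1/3, 1/6, 1/3) + 0.5 × (2/5, 1/10, 3/10, 1/5) = (0.283333, 0.216667, 7/30, 4/15)

D_KL(P||M) = 0.1060 bits
D_KL(Q||M) = 0.1132 bits

JSD(P||Q) = 0.5 × 0.1060 + 0.5 × 0.1132 = 0.1096 bits

Unlike KL divergence, JSD is symmetric and bounded: 0 ≤ JSD ≤ log(2).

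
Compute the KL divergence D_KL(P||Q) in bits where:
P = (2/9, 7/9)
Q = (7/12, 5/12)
0.3910 bits

KL divergence: D_KL(P||Q) = Σ p(x) log(p(x)/q(x))

Computing term by term:
  x=0: 2/9 × log_2[(2/9)/(7/12)] = 2/9 × -1.3923 = -0.3094
  x=1: 7/9 × log_2[(7/9)/(5/12)] = 7/9 × 0.9005 = 0.7004

D_KL(P||Q) = 0.3910 bits

Note: KL divergence is always non-negative and equals 0 iff P = Q.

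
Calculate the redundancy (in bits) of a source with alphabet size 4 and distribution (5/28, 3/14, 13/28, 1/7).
0.1650 bits

Redundancy measures how far a source is from maximum entropy:
R = H_max - H(X)

Maximum entropy for 4 symbols: H_max = log_2(4) = 2.0000 bits
Actual entropy: H(X) = 1.8350 bits
Redundancy: R = 2.0000 - 1.8350 = 0.1650 bits

This redundancy represents potential for compression: the source could be compressed by 0.1650 bits per symbol.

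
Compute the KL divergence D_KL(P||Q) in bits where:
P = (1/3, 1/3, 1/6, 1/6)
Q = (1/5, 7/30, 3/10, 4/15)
0.1628 bits

KL divergence: D_KL(P||Q) = Σ p(x) log(p(x)/q(x))

Computing term by term:
  x=0: 1/3 × log_2[(1/3)/(1/5)] = 1/3 × 0.7370 = 0.2457
  x=1: 1/3 × log_2[(1/3)/(7/30)] = 1/3 × 0.5146 = 0.1715
  x=2: 1/6 × log_2[(1/6)/(3/10)] = 1/6 × -0.8480 = -0.1413
  x=3: 1/6 × log_2[(1/6)/(4/15)] = 1/6 × -0.6781 = -0.1130

D_KL(P||Q) = 0.1628 bits

Note: KL divergence is always non-negative and equals 0 iff P = Q.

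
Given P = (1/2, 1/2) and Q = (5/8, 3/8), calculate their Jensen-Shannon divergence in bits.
0.0115 bits

Jensen-Shannon divergence is:
JSD(P||Q) = 0.5 × D_KL(P||M) + 0.5 × D_KL(Q||M)
where M = 0.5 × (P + Q) is the mixture distribution.

M = 0.5 × (1/2, 1/2) + 0.5 × (5/8, 3/8) = (9/16, 7/16)

D_KL(P||M) = 0.0114 bits
D_KL(Q||M) = 0.0116 bits

JSD(P||Q) = 0.5 × 0.0114 + 0.5 × 0.0116 = 0.0115 bits

Unlike KL divergence, JSD is symmetric and bounded: 0 ≤ JSD ≤ log(2).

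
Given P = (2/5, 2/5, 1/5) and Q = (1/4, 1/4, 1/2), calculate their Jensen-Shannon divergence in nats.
0.0507 nats

Jensen-Shannon divergence is:
JSD(P||Q) = 0.5 × D_KL(P||M) + 0.5 × D_KL(Q||M)
where M = 0.5 × (P + Q) is the mixture distribution.

M = 0.5 × (2/5, 2/5, 1/5) + 0.5 × (1/4, 1/4, 1/2) = (13/40, 13/40, 7/20)

D_KL(P||M) = 0.0542 nats
D_KL(Q||M) = 0.0472 nats

JSD(P||Q) = 0.5 × 0.0542 + 0.5 × 0.0472 = 0.0507 nats

Unlike KL divergence, JSD is symmetric and bounded: 0 ≤ JSD ≤ log(2).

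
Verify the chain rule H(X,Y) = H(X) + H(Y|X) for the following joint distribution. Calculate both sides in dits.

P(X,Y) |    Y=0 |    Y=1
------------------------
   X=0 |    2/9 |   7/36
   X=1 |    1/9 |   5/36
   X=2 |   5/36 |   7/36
H(X,Y) = 0.7659, H(X) = 0.4680, H(Y|X) = 0.2979 (all in dits)

Chain rule: H(X,Y) = H(X) + H(Y|X)

Left side — joint entropy directly:
H(X,Y) = -Σ p(x,y) log p(x,y) = 0.7659 dits

Right side — compute H(Y|X) from the conditional distributions:
P(X) = (5/12, 1/4, 1/3), so H(X) = 0.4680 dits
H(Y|X) = Σ_x P(X=x) · H(Y|X=x):
  P(Y|X=0) = (8/15, 7/15), H(Y|X=0) = 0.3001, weight P(X=0) = 5/12
  P(Y|X=1) = (4/9, 5/9), H(Y|X=1) = 0.2983, weight P(X=1) = 1/4
  P(Y|X=2) = (5/12, 7/12), H(Y|X=2) = 0.2950, weight P(X=2) = 1/3
H(Y|X) = 0.2979 dits

H(X) + H(Y|X) = 0.4680 + 0.2979 = 0.7659 dits

Both sides equal 0.7659 dits. ✓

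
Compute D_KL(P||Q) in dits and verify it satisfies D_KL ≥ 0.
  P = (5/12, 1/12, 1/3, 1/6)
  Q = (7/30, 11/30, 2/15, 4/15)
0.1499 dits

KL divergence satisfies the Gibbs inequality: D_KL(P||Q) ≥ 0 for all distributions P, Q.

D_KL(P||Q) = Σ p(x) log(p(x)/q(x))
Term by term:
  x=0: 5/12 × log_10[(5/12)/(7/30)] = 0.1049
  x=1: 1/12 × log_10[(1/12)/(11/30)] = -0.0536
  x=2: 1/3 × log_10[(1/3)/(2/15)] = 0.1326
  x=3: 1/6 × log_10[(1/6)/(4/15)] = -0.0340
D_KL(P||Q) = 0.1499 dits

D_KL(P||Q) = 0.1499 ≥ 0 ✓

This non-negativity is a fundamental property: relative entropy cannot be negative because it measures how different Q is from P.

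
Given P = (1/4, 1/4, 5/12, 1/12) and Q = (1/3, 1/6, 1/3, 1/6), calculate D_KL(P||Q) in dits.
0.0281 dits

KL divergence: D_KL(P||Q) = Σ p(x) log(p(x)/q(x))

Computing term by term:
  x=0: 1/4 × log_10[(1/4)/(1/3)] = 1/4 × -0.1249 = -0.0312
  x=1: 1/4 × log_10[(1/4)/(1/6)] = 1/4 × 0.1761 = 0.0440
  x=2: 5/12 × log_10[(5/12)/(1/3)] = 5/12 × 0.0969 = 0.0404
  x=3: 1/12 × log_10[(1/12)/(1/6)] = 1/12 × -0.3010 = -0.0251

D_KL(P||Q) = 0.0281 dits

Note: KL divergence is always non-negative and equals 0 iff P = Q.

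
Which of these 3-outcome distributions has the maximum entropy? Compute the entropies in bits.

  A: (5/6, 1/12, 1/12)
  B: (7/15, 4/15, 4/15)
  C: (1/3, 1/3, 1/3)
C

For a discrete distribution over n outcomes, entropy is maximized by the uniform distribution.

Computing entropies:
H(A) = 0.8167 bits
H(B) = 1.5301 bits
H(C) = 1.5850 bits

The uniform distribution (where all probabilities equal 1/3) achieves the maximum entropy of log_2(3) = 1.5850 bits.

Distribution C has the highest entropy.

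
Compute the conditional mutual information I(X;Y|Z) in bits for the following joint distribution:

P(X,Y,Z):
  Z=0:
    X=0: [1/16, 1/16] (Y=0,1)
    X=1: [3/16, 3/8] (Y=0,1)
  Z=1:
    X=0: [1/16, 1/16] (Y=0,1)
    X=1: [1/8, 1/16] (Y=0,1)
0.0148 bits

Conditional mutual information: I(X;Y|Z) = H(X|Z) + H(Y|Z) - H(X,Y|Z)

H(Z) = 0.8960
H(X,Z) = 1.6697 → H(X|Z) = 0.7737
H(Y,Z) = 1.8496 → H(Y|Z) = 0.9536
H(X,Y,Z) = 2.6085 → H(X,Y|Z) = 1.7124

I(X;Y|Z) = 0.7737 + 0.9536 - 1.7124 = 0.0148 bits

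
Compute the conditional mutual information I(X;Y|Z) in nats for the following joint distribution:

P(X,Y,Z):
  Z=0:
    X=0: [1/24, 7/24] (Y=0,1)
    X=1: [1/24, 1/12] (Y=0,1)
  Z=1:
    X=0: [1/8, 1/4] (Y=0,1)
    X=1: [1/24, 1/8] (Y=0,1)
0.0141 nats

Conditional mutual information: I(X;Y|Z) = H(X|Z) + H(Y|Z) - H(X,Y|Z)

H(Z) = 0.6897
H(X,Z) = 1.2926 → H(X|Z) = 0.6029
H(Y,Z) = 1.2413 → H(Y|Z) = 0.5517
H(X,Y,Z) = 1.8301 → H(X,Y|Z) = 1.1405

I(X;Y|Z) = 0.6029 + 0.5517 - 1.1405 = 0.0141 nats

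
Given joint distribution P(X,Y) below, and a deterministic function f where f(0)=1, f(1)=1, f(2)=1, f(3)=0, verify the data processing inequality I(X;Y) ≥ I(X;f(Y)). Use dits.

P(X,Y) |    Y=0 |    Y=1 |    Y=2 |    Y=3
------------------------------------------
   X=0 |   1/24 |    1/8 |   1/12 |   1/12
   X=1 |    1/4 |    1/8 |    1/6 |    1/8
I(X;Y) = 0.0192, I(X;f(Y)) = 0.0011, inequality holds: 0.0192 ≥ 0.0011

Data Processing Inequality: For any Markov chain X → Y → Z, we have I(X;Y) ≥ I(X;Z).

Here Z = f(Y) is a deterministic function of Y, forming X → Y → Z.

Original I(X;Y) = 0.0192 dits

After applying f:
P(X,Z) where Z=f(Y):
- P(X,Z=0) = P(X,Y=3)
- P(X,Z=1) = P(X,Y=0) + P(X,Y=1) + P(X,Y=2)

I(X;Z) = I(X;f(Y)) = 0.0011 dits

Verification: 0.0192 ≥ 0.0011 ✓

Information cannot be created by processing; the function f can only lose information about X.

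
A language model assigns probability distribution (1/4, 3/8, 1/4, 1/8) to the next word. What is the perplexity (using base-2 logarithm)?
3.7467

Perplexity is 2^H (or exp(H) for natural log).

First, H = -Σ p log p = 1.9056 bits
Perplexity = 2^1.9056 = 3.7467

Interpretation: The model's uncertainty is equivalent to choosing uniformly among 3.7 options.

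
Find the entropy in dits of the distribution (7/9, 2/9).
0.2300 dits

Shannon entropy is H(X) = -Σ p(x) log p(x).

For P = (7/9, 2/9):
H = -7/9 × log_10(7/9) -2/9 × log_10(2/9)
H = 0.2300 dits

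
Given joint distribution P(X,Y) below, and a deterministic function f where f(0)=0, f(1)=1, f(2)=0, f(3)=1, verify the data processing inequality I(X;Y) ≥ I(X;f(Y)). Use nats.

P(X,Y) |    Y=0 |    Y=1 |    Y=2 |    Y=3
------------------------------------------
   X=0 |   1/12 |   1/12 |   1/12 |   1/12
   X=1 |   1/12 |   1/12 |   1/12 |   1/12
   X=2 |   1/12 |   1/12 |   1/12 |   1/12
I(X;Y) = 0.0000, I(X;f(Y)) = 0.0000, inequality holds: 0.0000 ≥ 0.0000

Data Processing Inequality: For any Markov chain X → Y → Z, we have I(X;Y) ≥ I(X;Z).

Here Z = f(Y) is a deterministic function of Y, forming X → Y → Z.

Original I(X;Y) = 0.0000 nats

After applying f:
P(X,Z) where Z=f(Y):
- P(X,Z=0) = P(X,Y=0) + P(X,Y=2)
- P(X,Z=1) = P(X,Y=1) + P(X,Y=3)

I(X;Z) = I(X;f(Y)) = 0.0000 nats

Verification: 0.0000 ≥ 0.0000 ✓

Information cannot be created by processing; the function f can only lose information about X.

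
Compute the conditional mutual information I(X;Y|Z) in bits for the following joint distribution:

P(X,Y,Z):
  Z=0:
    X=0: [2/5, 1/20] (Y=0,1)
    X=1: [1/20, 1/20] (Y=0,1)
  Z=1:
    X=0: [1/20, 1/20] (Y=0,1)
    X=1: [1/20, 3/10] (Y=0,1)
0.0866 bits

Conditional mutual information: I(X;Y|Z) = H(X|Z) + H(Y|Z) - H(X,Y|Z)

H(Z) = 0.9928
H(X,Z) = 1.7129 → H(X|Z) = 0.7201
H(Y,Z) = 1.7129 → H(Y|Z) = 0.7201
H(X,Y,Z) = 2.3464 → H(X,Y|Z) = 1.3537

I(X;Y|Z) = 0.7201 + 0.7201 - 1.3537 = 0.0866 bits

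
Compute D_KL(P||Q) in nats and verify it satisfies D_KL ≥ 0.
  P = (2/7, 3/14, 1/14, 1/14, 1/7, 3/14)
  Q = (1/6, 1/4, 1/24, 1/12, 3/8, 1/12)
0.2130 nats

KL divergence satisfies the Gibbs inequality: D_KL(P||Q) ≥ 0 for all distributions P, Q.

D_KL(P||Q) = Σ p(x) log(p(x)/q(x))
Term by term:
  x=0: 2/7 × log_e[(2/7)/(1/6)] = 0.1540
  x=1: 3/14 × log_e[(3/14)/(1/4)] = -0.0330
  x=2: 1/14 × log_e[(1/14)/(1/24)] = 0.0385
  x=3: 1/14 × log_e[(1/14)/(1/12)] = -0.0110
  x=4: 1/7 × log_e[(1/7)/(3/8)] = -0.1379
  x=5: 3/14 × log_e[(3/14)/(1/12)] = 0.2024
D_KL(P||Q) = 0.2130 nats

D_KL(P||Q) = 0.2130 ≥ 0 ✓

This non-negativity is a fundamental property: relative entropy cannot be negative because it measures how different Q is from P.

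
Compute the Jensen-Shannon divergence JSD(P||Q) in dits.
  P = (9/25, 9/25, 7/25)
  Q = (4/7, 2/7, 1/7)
0.0111 dits

Jensen-Shannon divergence is:
JSD(P||Q) = 0.5 × D_KL(P||M) + 0.5 × D_KL(Q||M)
where M = 0.5 × (P + Q) is the mixture distribution.

M = 0.5 × (9/25, 9/25, 7/25) + 0.5 × (4/7, 2/7, 1/7) = (0.465714, 0.322857, 0.211429)

D_KL(P||M) = 0.0109 dits
D_KL(Q||M) = 0.0113 dits

JSD(P||Q) = 0.5 × 0.0109 + 0.5 × 0.0113 = 0.0111 dits

Unlike KL divergence, JSD is symmetric and bounded: 0 ≤ JSD ≤ log(2).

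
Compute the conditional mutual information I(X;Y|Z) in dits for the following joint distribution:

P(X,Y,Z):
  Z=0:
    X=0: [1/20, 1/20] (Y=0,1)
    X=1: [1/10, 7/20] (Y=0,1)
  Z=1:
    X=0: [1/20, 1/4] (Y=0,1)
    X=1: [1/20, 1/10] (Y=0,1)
0.0097 dits

Conditional mutual information: I(X;Y|Z) = H(X|Z) + H(Y|Z) - H(X,Y|Z)

H(Z) = 0.2989
H(X,Z) = 0.5365 → H(X|Z) = 0.2376
H(Y,Z) = 0.5423 → H(Y|Z) = 0.2435
H(X,Y,Z) = 0.7703 → H(X,Y|Z) = 0.4714

I(X;Y|Z) = 0.2376 + 0.2435 - 0.4714 = 0.0097 dits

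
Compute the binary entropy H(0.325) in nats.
0.6306 nats

The binary entropy function is:
H(p) = -p log(p) - (1-p) log(1-p)

H(0.325) = -0.325 × log_e(0.325) - 0.675 × log_e(0.675)
H(0.325) = 0.6306 nats

Note: Binary entropy is maximized at p=0.5 (H=1 bit) and minimized at p=0 or p=1 (H=0).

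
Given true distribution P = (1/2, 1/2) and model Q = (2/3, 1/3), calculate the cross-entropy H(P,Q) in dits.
0.3266 dits

Cross-entropy: H(P,Q) = -Σ p(x) log q(x)

Alternatively: H(P,Q) = H(P) + D_KL(P||Q)
H(P) = 0.3010 dits
D_KL(P||Q) = 0.0256 dits

H(P,Q) = 0.3010 + 0.0256 = 0.3266 dits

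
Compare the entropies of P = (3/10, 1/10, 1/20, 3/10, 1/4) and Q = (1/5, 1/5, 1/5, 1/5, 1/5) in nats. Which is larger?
Q

Computing entropies in nats:
H(P) = 1.4490
H(Q) = 1.6094

Distribution Q has higher entropy.

Intuition: The distribution closer to uniform (more spread out) has higher entropy.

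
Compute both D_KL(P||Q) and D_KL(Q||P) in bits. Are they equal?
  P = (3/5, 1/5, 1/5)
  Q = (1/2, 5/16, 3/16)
D_KL(P||Q) = 0.0477, D_KL(Q||P) = 0.0522

KL divergence is not symmetric: D_KL(P||Q) ≠ D_KL(Q||P) in general.

D_KL(P||Q) = 0.0477 bits
D_KL(Q||P) = 0.0522 bits

No, they are not equal!

This asymmetry is why KL divergence is not a true distance metric.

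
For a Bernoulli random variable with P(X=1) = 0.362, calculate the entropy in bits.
0.9443 bits

The binary entropy function is:
H(p) = -p log(p) - (1-p) log(1-p)

H(0.362) = -0.362 × log_2(0.362) - 0.638 × log_2(0.638)
H(0.362) = 0.9443 bits

Note: Binary entropy is maximized at p=0.5 (H=1 bit) and minimized at p=0 or p=1 (H=0).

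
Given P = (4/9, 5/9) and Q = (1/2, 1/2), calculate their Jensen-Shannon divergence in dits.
0.0007 dits

Jensen-Shannon divergence is:
JSD(P||Q) = 0.5 × D_KL(P||M) + 0.5 × D_KL(Q||M)
where M = 0.5 × (P + Q) is the mixture distribution.

M = 0.5 × (4/9, 5/9) + 0.5 × (1/2, 1/2) = (17/36, 19/36)

D_KL(P||M) = 0.0007 dits
D_KL(Q||M) = 0.0007 dits

JSD(P||Q) = 0.5 × 0.0007 + 0.5 × 0.0007 = 0.0007 dits

Unlike KL divergence, JSD is symmetric and bounded: 0 ≤ JSD ≤ log(2).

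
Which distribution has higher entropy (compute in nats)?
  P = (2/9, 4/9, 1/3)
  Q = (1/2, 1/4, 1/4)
P

Computing entropies in nats:
H(P) = 1.0609
H(Q) = 1.0397

Distribution P has higher entropy.

Intuition: The distribution closer to uniform (more spread out) has higher entropy.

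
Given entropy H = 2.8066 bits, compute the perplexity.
6.9963

Perplexity is 2^H (or exp(H) for natural log).

H = 2.8066 bits
Perplexity = 2^2.8066 = 6.9963

Interpretation: The model's uncertainty is equivalent to choosing uniformly among 7.0 options.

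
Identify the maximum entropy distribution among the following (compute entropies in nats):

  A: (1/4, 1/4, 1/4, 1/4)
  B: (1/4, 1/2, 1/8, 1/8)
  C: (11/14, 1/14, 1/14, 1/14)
A

For a discrete distribution over n outcomes, entropy is maximized by the uniform distribution.

Computing entropies:
H(A) = 1.3863 nats
H(B) = 1.2130 nats
H(C) = 0.7550 nats

The uniform distribution (where all probabilities equal 1/4) achieves the maximum entropy of log_e(4) = 1.3863 nats.

Distribution A has the highest entropy.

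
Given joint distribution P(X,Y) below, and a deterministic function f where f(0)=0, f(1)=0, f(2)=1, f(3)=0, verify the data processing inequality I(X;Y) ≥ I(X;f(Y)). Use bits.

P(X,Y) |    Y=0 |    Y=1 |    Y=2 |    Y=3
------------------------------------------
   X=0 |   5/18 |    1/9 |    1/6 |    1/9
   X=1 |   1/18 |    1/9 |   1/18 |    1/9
I(X;Y) = 0.0769, I(X;f(Y)) = 0.0067, inequality holds: 0.0769 ≥ 0.0067

Data Processing Inequality: For any Markov chain X → Y → Z, we have I(X;Y) ≥ I(X;Z).

Here Z = f(Y) is a deterministic function of Y, forming X → Y → Z.

Original I(X;Y) = 0.0769 bits

After applying f:
P(X,Z) where Z=f(Y):
- P(X,Z=0) = P(X,Y=0) + P(X,Y=1) + P(X,Y=3)
- P(X,Z=1) = P(X,Y=2)

I(X;Z) = I(X;f(Y)) = 0.0067 bits

Verification: 0.0769 ≥ 0.0067 ✓

Information cannot be created by processing; the function f can only lose information about X.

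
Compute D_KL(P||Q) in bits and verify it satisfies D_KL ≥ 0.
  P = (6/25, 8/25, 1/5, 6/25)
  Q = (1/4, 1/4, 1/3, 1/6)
0.0787 bits

KL divergence satisfies the Gibbs inequality: D_KL(P||Q) ≥ 0 for all distributions P, Q.

D_KL(P||Q) = Σ p(x) log(p(x)/q(x))
Term by term:
  x=0: 6/25 × log_2[(6/25)/(1/4)] = -0.0141
  x=1: 8/25 × log_2[(8/25)/(1/4)] = 0.1140
  x=2: 1/5 × log_2[(1/5)/(1/3)] = -0.1474
  x=3: 6/25 × log_2[(6/25)/(1/6)] = 0.1263
D_KL(P||Q) = 0.0787 bits

D_KL(P||Q) = 0.0787 ≥ 0 ✓

This non-negativity is a fundamental property: relative entropy cannot be negative because it measures how different Q is from P.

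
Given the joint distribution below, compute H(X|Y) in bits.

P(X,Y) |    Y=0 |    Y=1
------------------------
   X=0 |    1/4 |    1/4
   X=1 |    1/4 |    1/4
1.0000 bits

Using the chain rule: H(X|Y) = H(X,Y) - H(Y)

First, compute H(X,Y) = 2.0000 bits

Marginal P(Y) = (1/2, 1/2)
H(Y) = 1.0000 bits

H(X|Y) = H(X,Y) - H(Y) = 2.0000 - 1.0000 = 1.0000 bits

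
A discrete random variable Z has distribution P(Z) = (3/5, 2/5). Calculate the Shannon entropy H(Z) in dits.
0.2923 dits

Shannon entropy is H(X) = -Σ p(x) log p(x).

For P = (3/5, 2/5):
H = -3/5 × log_10(3/5) -2/5 × log_10(2/5)
H = 0.2923 dits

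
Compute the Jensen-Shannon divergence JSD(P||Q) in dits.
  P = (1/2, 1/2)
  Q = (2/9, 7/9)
0.0185 dits

Jensen-Shannon divergence is:
JSD(P||Q) = 0.5 × D_KL(P||M) + 0.5 × D_KL(Q||M)
where M = 0.5 × (P + Q) is the mixture distribution.

M = 0.5 × (1/2, 1/2) + 0.5 × (2/9, 7/9) = (13/36, 23/36)

D_KL(P||M) = 0.0174 dits
D_KL(Q||M) = 0.0196 dits

JSD(P||Q) = 0.5 × 0.0174 + 0.5 × 0.0196 = 0.0185 dits

Unlike KL divergence, JSD is symmetric and bounded: 0 ≤ JSD ≤ log(2).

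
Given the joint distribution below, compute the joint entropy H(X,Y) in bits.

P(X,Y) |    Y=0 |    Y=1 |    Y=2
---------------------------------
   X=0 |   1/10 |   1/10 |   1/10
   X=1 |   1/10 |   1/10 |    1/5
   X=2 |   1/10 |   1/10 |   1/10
3.1219 bits

Joint entropy is H(X,Y) = -Σ_{x,y} p(x,y) log p(x,y).

Summing over all non-zero entries:
H(X,Y) = -[1/10·log_2(1/10) + 1/10·log_2(1/10) + 1/10·log_2(1/10) + 1/10·log_2(1/10) + 1/10·log_2(1/10) + 1/5·log_2(1/5) + 1/10·log_2(1/10) + 1/10·log_2(1/10) + 1/10·log_2(1/10)]
H(X,Y) = 3.1219 bits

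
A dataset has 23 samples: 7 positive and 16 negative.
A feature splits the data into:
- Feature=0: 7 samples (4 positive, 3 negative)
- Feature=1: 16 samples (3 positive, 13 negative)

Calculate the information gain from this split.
0.1024 bits

Information Gain = H(Y) - H(Y|Feature)

Before split:
P(positive) = 7/23 = 0.3043
H(Y) = 0.8865 bits

After split:
Feature=0: H = 0.9852 bits (weight = 7/23)
Feature=1: H = 0.6962 bits (weight = 16/23)
H(Y|Feature) = (7/23)×0.9852 + (16/23)×0.6962 = 0.7842 bits

Information Gain = 0.8865 - 0.7842 = 0.1024 bits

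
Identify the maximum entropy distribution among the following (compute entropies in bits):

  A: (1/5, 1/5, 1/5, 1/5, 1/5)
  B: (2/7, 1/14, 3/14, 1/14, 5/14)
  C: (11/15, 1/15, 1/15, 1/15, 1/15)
A

For a discrete distribution over n outcomes, entropy is maximized by the uniform distribution.

Computing entropies:
H(A) = 2.3219 bits
H(B) = 2.0670 bits
H(C) = 1.3700 bits

The uniform distribution (where all probabilities equal 1/5) achieves the maximum entropy of log_2(5) = 2.3219 bits.

Distribution A has the highest entropy.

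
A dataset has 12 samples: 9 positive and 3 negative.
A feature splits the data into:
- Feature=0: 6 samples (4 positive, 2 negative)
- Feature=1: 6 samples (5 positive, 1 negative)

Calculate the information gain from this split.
0.0271 bits

Information Gain = H(Y) - H(Y|Feature)

Before split:
P(positive) = 9/12 = 0.7500
H(Y) = 0.8113 bits

After split:
Feature=0: H = 0.9183 bits (weight = 6/12)
Feature=1: H = 0.6500 bits (weight = 6/12)
H(Y|Feature) = (6/12)×0.9183 + (6/12)×0.6500 = 0.7842 bits

Information Gain = 0.8113 - 0.7842 = 0.0271 bits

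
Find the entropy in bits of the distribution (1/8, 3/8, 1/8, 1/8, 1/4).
2.1556 bits

Shannon entropy is H(X) = -Σ p(x) log p(x).

For P = (1/8, 3/8, 1/8, 1/8, 1/4):
H = -1/8 × log_2(1/8) -3/8 × log_2(3/8) -1/8 × log_2(1/8) -1/8 × log_2(1/8) -1/4 × log_2(1/4)
H = 2.1556 bits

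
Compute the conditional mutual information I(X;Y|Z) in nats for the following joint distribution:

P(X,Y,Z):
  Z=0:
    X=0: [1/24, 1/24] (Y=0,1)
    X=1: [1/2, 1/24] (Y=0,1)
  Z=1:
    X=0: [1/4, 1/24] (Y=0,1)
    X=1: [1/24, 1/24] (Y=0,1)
0.0620 nats

Conditional mutual information: I(X;Y|Z) = H(X|Z) + H(Y|Z) - H(X,Y|Z)

H(Z) = 0.6616
H(X,Z) = 1.1056 → H(X|Z) = 0.4441
H(Y,Z) = 1.1056 → H(Y|Z) = 0.4441
H(X,Y,Z) = 1.4877 → H(X,Y|Z) = 0.8261

I(X;Y|Z) = 0.4441 + 0.4441 - 0.8261 = 0.0620 nats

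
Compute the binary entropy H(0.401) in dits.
0.2925 dits

The binary entropy function is:
H(p) = -p log(p) - (1-p) log(1-p)

H(0.401) = -0.401 × log_10(0.401) - 0.599 × log_10(0.599)
H(0.401) = 0.2925 dits

Note: Binary entropy is maximized at p=0.5 (H=1 bit) and minimized at p=0 or p=1 (H=0).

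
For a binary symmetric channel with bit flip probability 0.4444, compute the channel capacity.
0.0089 bits

For a binary symmetric channel (BSC) with error probability p:
Capacity C = 1 - H(p) bits per symbol

where H(p) = -p log₂(p) - (1-p) log₂(1-p) is the binary entropy function.

H(0.4444) = 0.9911 bits
C = 1 - 0.9911 = 0.0089 bits per symbol

This means we can reliably transmit up to 0.0089 bits of information per channel use.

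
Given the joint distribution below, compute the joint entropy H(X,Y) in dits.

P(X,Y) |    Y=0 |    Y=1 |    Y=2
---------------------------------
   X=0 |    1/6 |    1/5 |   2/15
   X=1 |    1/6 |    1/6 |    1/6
0.7752 dits

Joint entropy is H(X,Y) = -Σ_{x,y} p(x,y) log p(x,y).

Summing over all non-zero entries:
H(X,Y) = -[1/6·log_10(1/6) + 1/5·log_10(1/5) + 2/15·log_10(2/15) + 1/6·log_10(1/6) + 1/6·log_10(1/6) + 1/6·log_10(1/6)]
H(X,Y) = 0.7752 dits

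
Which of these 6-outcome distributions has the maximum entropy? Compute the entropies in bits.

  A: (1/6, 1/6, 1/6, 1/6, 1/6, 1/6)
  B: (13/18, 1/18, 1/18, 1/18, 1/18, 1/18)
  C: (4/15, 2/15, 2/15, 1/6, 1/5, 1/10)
A

For a discrete distribution over n outcomes, entropy is maximized by the uniform distribution.

Computing entropies:
H(A) = 2.5850 bits
H(B) = 1.4974 bits
H(C) = 2.5111 bits

The uniform distribution (where all probabilities equal 1/6) achieves the maximum entropy of log_2(6) = 2.5850 bits.

Distribution A has the highest entropy.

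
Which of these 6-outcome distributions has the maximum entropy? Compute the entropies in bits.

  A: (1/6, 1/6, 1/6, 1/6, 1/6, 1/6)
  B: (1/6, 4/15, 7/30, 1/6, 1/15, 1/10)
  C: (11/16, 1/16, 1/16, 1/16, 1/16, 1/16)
A

For a discrete distribution over n outcomes, entropy is maximized by the uniform distribution.

Computing entropies:
H(A) = 2.5850 bits
H(B) = 2.4527 bits
H(C) = 1.6216 bits

The uniform distribution (where all probabilities equal 1/6) achieves the maximum entropy of log_2(6) = 2.5850 bits.

Distribution A has the highest entropy.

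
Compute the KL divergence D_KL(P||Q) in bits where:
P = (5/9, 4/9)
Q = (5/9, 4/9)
0.0000 bits

KL divergence: D_KL(P||Q) = Σ p(x) log(p(x)/q(x))

Computing term by term:
  x=0: 5/9 × log_2[(5/9)/(5/9)] = 5/9 × 0.0000 = 0.0000
  x=1: 4/9 × log_2[(4/9)/(4/9)] = 4/9 × 0.0000 = 0.0000

D_KL(P||Q) = 0.0000 bits

Note: KL divergence is always non-negative and equals 0 iff P = Q.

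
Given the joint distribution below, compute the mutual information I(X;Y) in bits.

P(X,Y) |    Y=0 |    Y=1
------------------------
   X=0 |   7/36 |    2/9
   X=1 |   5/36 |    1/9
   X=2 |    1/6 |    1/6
0.0036 bits

Mutual information: I(X;Y) = H(X) + H(Y) - H(X,Y)

Marginals:
P(X) = (5/12, 1/4, 1/3), H(X) = 1.5546 bits
P(Y) = (1/2, 1/2), H(Y) = 1.0000 bits

Joint entropy: H(X,Y) = 2.5510 bits

I(X;Y) = 1.5546 + 1.0000 - 2.5510 = 0.0036 bits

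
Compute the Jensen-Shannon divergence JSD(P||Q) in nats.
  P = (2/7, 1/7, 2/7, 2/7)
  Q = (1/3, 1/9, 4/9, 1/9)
0.0305 nats

Jensen-Shannon divergence is:
JSD(P||Q) = 0.5 × D_KL(P||M) + 0.5 × D_KL(Q||M)
where M = 0.5 × (P + Q) is the mixture distribution.

M = 0.5 × (2/7, 1/7, 2/7, 2/7) + 0.5 × (1/3, 1/9, 4/9, 1/9) = (0.309524, 0.126984, 0.365079, 0.198413)

D_KL(P||M) = 0.0281 nats
D_KL(Q||M) = 0.0329 nats

JSD(P||Q) = 0.5 × 0.0281 + 0.5 × 0.0329 = 0.0305 nats

Unlike KL divergence, JSD is symmetric and bounded: 0 ≤ JSD ≤ log(2).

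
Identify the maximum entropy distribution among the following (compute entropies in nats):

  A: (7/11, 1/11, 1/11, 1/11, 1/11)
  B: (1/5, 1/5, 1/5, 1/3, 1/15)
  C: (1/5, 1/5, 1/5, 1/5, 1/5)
C

For a discrete distribution over n outcomes, entropy is maximized by the uniform distribution.

Computing entropies:
H(A) = 1.1596 nats
H(B) = 1.5124 nats
H(C) = 1.6094 nats

The uniform distribution (where all probabilities equal 1/5) achieves the maximum entropy of log_e(5) = 1.6094 nats.

Distribution C has the highest entropy.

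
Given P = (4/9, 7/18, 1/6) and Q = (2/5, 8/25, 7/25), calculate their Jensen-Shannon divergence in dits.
0.0041 dits

Jensen-Shannon divergence is:
JSD(P||Q) = 0.5 × D_KL(P||M) + 0.5 × D_KL(Q||M)
where M = 0.5 × (P + Q) is the mixture distribution.

M = 0.5 × (4/9, 7/18, 1/6) + 0.5 × (2/5, 8/25, 7/25) = (0.422222, 0.354444, 0.223333)

D_KL(P||M) = 0.0044 dits
D_KL(Q||M) = 0.0039 dits

JSD(P||Q) = 0.5 × 0.0044 + 0.5 × 0.0039 = 0.0041 dits

Unlike KL divergence, JSD is symmetric and bounded: 0 ≤ JSD ≤ log(2).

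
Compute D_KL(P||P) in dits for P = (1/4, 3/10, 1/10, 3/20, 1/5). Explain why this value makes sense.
0.0000 dits

KL divergence satisfies the Gibbs inequality: D_KL(P||Q) ≥ 0 for all distributions P, Q.

D_KL(P||Q) = Σ p(x) log(p(x)/q(x))
Each term is p(x) × log_10(p(x)/p(x)) = p(x) × log_10(1) = 0, so the sum is 0.
D_KL(P||Q) = 0.0000 dits

When P = Q, the KL divergence is exactly 0, as there is no 'divergence' between identical distributions.

This non-negativity is a fundamental property: relative entropy cannot be negative because it measures how different Q is from P.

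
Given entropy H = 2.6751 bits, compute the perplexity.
6.3868

Perplexity is 2^H (or exp(H) for natural log).

H = 2.6751 bits
Perplexity = 2^2.6751 = 6.3868

Interpretation: The model's uncertainty is equivalent to choosing uniformly among 6.4 options.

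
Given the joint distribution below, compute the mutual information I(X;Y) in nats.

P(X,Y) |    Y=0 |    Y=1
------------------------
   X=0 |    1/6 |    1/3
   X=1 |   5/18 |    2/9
0.0252 nats

Mutual information: I(X;Y) = H(X) + H(Y) - H(X,Y)

Marginals:
P(X) = (1/2, 1/2), H(X) = 0.6931 nats
P(Y) = (4/9, 5/9), H(Y) = 0.6870 nats

Joint entropy: H(X,Y) = 1.3549 nats

I(X;Y) = 0.6931 + 0.6870 - 1.3549 = 0.0252 nats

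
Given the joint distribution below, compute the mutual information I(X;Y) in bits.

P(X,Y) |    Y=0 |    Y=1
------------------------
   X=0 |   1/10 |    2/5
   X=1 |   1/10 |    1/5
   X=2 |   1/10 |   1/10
0.0448 bits

Mutual information: I(X;Y) = H(X) + H(Y) - H(X,Y)

Marginals:
P(X) = (1/2, 3/10, 1/5), H(X) = 1.4855 bits
P(Y) = (3/10, 7/10), H(Y) = 0.8813 bits

Joint entropy: H(X,Y) = 2.3219 bits

I(X;Y) = 1.4855 + 0.8813 - 2.3219 = 0.0448 bits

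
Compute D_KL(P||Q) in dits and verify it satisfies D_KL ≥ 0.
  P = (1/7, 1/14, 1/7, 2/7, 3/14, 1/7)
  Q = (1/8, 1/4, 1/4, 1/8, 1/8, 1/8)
0.0957 dits

KL divergence satisfies the Gibbs inequality: D_KL(P||Q) ≥ 0 for all distributions P, Q.

D_KL(P||Q) = Σ p(x) log(p(x)/q(x))
Term by term:
  x=0: 1/7 × log_10[(1/7)/(1/8)] = 0.0083
  x=1: 1/14 × log_10[(1/14)/(1/4)] = -0.0389
  x=2: 1/7 × log_10[(1/7)/(1/4)] = -0.0347
  x=3: 2/7 × log_10[(2/7)/(1/8)] = 0.1026
  x=4: 3/14 × log_10[(3/14)/(1/8)] = 0.0502
  x=5: 1/7 × log_10[(1/7)/(1/8)] = 0.0083
D_KL(P||Q) = 0.0957 dits

D_KL(P||Q) = 0.0957 ≥ 0 ✓

This non-negativity is a fundamental property: relative entropy cannot be negative because it measures how different Q is from P.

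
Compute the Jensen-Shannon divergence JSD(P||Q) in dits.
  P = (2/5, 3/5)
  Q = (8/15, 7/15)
0.0039 dits

Jensen-Shannon divergence is:
JSD(P||Q) = 0.5 × D_KL(P||M) + 0.5 × D_KL(Q||M)
where M = 0.5 × (P + Q) is the mixture distribution.

M = 0.5 × (2/5, 3/5) + 0.5 × (8/15, 7/15) = (7/15, 8/15)

D_KL(P||M) = 0.0039 dits
D_KL(Q||M) = 0.0039 dits

JSD(P||Q) = 0.5 × 0.0039 + 0.5 × 0.0039 = 0.0039 dits

Unlike KL divergence, JSD is symmetric and bounded: 0 ≤ JSD ≤ log(2).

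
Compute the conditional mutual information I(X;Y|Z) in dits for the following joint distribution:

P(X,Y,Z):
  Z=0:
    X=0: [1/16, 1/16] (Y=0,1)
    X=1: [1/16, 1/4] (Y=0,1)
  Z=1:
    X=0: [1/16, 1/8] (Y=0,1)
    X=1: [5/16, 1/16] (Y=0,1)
0.0384 dits

Conditional mutual information: I(X;Y|Z) = H(X|Z) + H(Y|Z) - H(X,Y|Z)

H(Z) = 0.2976
H(X,Z) = 0.5668 → H(X|Z) = 0.2692
H(Y,Z) = 0.5668 → H(Y|Z) = 0.2692
H(X,Y,Z) = 0.7975 → H(X,Y|Z) = 0.4999

I(X;Y|Z) = 0.2692 + 0.2692 - 0.4999 = 0.0384 dits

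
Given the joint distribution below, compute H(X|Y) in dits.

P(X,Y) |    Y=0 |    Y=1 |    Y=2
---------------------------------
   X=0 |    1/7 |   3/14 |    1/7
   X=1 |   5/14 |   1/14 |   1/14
0.2589 dits

Using the chain rule: H(X|Y) = H(X,Y) - H(Y)

First, compute H(X,Y) = 0.7082 dits

Marginal P(Y) = (1/2, 2/7, 3/14)
H(Y) = 0.4493 dits

H(X|Y) = H(X,Y) - H(Y) = 0.7082 - 0.4493 = 0.2589 dits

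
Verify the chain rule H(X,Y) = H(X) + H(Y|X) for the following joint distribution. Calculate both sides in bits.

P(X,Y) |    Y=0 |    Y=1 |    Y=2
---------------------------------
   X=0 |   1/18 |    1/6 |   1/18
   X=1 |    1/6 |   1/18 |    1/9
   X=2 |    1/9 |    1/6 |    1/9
H(X,Y) = 3.0441, H(X) = 1.5715, H(Y|X) = 1.4726 (all in bits)

Chain rule: H(X,Y) = H(X) + H(Y|X)

Left side — joint entropy directly:
H(X,Y) = -Σ p(x,y) log p(x,y) = 3.0441 bits

Right side — compute H(Y|X) from the conditional distributions:
P(X) = (5/18, 1/3, 7/18), so H(X) = 1.5715 bits
H(Y|X) = Σ_x P(X=x) · H(Y|X=x):
  P(Y|X=0) = (1/5, 3/5, 1/5), H(Y|X=0) = 1.3710, weight P(X=0) = 5/18
  P(Y|X=1) = (1/2, 1/6, 1/3), H(Y|X=1) = 1.4591, weight P(X=1) = 1/3
  P(Y|X=2) = (2/7, 3/7, 2/7), H(Y|X=2) = 1.5567, weight P(X=2) = 7/18
H(Y|X) = 1.4726 bits

H(X) + H(Y|X) = 1.5715 + 1.4726 = 3.0441 bits

Both sides equal 3.0441 bits. ✓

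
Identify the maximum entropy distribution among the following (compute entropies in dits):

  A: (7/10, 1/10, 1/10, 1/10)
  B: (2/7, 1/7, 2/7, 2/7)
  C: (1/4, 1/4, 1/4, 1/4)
C

For a discrete distribution over n outcomes, entropy is maximized by the uniform distribution.

Computing entropies:
H(A) = 0.4084 dits
H(B) = 0.5871 dits
H(C) = 0.6021 dits

The uniform distribution (where all probabilities equal 1/4) achieves the maximum entropy of log_10(4) = 0.6021 dits.

Distribution C has the highest entropy.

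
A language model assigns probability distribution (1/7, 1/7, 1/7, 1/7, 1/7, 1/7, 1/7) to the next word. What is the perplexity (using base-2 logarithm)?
7.0000

Perplexity is 2^H (or exp(H) for natural log).

First, H = -Σ p log p = 2.8074 bits
Perplexity = 2^2.8074 = 7.0000

Interpretation: The model's uncertainty is equivalent to choosing uniformly among 7.0 options.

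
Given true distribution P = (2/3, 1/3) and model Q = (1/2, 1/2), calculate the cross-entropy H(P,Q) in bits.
1.0000 bits

Cross-entropy: H(P,Q) = -Σ p(x) log q(x)

Alternatively: H(P,Q) = H(P) + D_KL(P||Q)
H(P) = 0.9183 bits
D_KL(P||Q) = 0.0817 bits

H(P,Q) = 0.9183 + 0.0817 = 1.0000 bits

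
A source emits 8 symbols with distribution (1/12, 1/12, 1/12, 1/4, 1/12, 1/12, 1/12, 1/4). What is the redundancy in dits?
0.0625 dits

Redundancy measures how far a source is from maximum entropy:
R = H_max - H(X)

Maximum entropy for 8 symbols: H_max = log_10(8) = 0.9031 dits
Actual entropy: H(X) = 0.8406 dits
Redundancy: R = 0.9031 - 0.8406 = 0.0625 dits

This redundancy represents potential for compression: the source could be compressed by 0.0625 dits per symbol.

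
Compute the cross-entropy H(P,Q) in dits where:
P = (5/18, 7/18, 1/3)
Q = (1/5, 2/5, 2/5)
0.4816 dits

Cross-entropy: H(P,Q) = -Σ p(x) log q(x)

Alternatively: H(P,Q) = H(P) + D_KL(P||Q)
H(P) = 0.4731 dits
D_KL(P||Q) = 0.0085 dits

H(P,Q) = 0.4731 + 0.0085 = 0.4816 dits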